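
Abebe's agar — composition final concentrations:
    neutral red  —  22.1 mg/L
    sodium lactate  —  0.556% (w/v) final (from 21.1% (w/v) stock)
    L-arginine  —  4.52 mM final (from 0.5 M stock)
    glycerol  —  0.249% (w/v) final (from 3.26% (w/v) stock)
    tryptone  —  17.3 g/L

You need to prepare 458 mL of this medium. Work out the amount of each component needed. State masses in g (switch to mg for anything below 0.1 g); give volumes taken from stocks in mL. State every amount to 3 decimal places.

Working volume: 458 mL = 0.458 L.
neutral red: 22.1 mg/L × 0.458 L = 10.122 mg
sodium lactate: dilute stock: 0.556% ÷ 21.1% × 458 mL = 12.069 mL
L-arginine: dilute stock: 4.52 mM × 458 mL ÷ 500 mM = 4.140 mL
glycerol: C1V1 = C2V2 → 0.249% ÷ 3.26% × 458 mL = 34.982 mL
tryptone: 17.3 g/L × 0.458 L = 7.923 g

neutral red 10.122 mg; sodium lactate 12.069 mL; L-arginine 4.140 mL; glycerol 34.982 mL; tryptone 7.923 g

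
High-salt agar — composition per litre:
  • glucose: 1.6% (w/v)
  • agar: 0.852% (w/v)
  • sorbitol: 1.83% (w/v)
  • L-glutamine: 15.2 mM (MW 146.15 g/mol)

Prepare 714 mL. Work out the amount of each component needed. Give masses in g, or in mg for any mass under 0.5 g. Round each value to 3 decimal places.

Working volume: 714 mL = 0.714 L.
glucose: 1.6 g per 100 mL × 714 mL ÷ 100 = 11.424 g
agar: 0.852% w/v = 8.52 g/L → 8.52 × 0.714 L = 6.083 g
sorbitol: 1.83% w/v = 18.3 g/L → 18.3 × 0.714 L = 13.066 g
L-glutamine: 15.2 mmol/L × 146.15 g/mol × 0.714 L ÷ 1000 = 1.586 g

glucose 11.424 g; agar 6.083 g; sorbitol 13.066 g; L-glutamine 1.586 g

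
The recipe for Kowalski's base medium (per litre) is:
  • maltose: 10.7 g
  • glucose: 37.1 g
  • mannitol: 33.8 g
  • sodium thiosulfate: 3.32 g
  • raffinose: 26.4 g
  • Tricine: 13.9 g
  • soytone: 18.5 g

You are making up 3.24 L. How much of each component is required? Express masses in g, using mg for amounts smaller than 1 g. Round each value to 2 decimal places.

Scale factor = 3240 mL / 1000 mL = 3.24.
maltose: 10.7 g × (3240 mL / 1000 mL) = 34.67 g
glucose: 37.1 g × (3240 mL / 1000 mL) = 120.20 g
mannitol: 33.8 g × (3240 mL / 1000 mL) = 109.51 g
sodium thiosulfate: 3.32 g × (3240 mL / 1000 mL) = 10.76 g
raffinose: 26.4 g × (3240 mL / 1000 mL) = 85.54 g
Tricine: 13.9 g × (3240 mL / 1000 mL) = 45.04 g
soytone: 18.5 g × (3240 mL / 1000 mL) = 59.94 g

maltose 34.67 g; glucose 120.20 g; mannitol 109.51 g; sodium thiosulfate 10.76 g; raffinose 85.54 g; Tricine 45.04 g; soytone 59.94 g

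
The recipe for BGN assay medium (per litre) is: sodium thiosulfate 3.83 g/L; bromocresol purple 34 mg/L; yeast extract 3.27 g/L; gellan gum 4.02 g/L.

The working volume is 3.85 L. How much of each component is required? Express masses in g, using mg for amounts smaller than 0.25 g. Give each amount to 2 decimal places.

sodium thiosulfate 14.75 g; bromocresol purple 130.90 mg; yeast extract 12.59 g; gellan gum 15.48 g

Scale factor relative to 1 L: 3.85.
sodium thiosulfate: 3.83 g/L × 3.85 L = 14.75 g
bromocresol purple: 34 mg/L × 3.85 L = 130.90 mg
yeast extract: 3.27 g/L × 3.85 L = 12.59 g
gellan gum: 4.02 g/L × 3.85 L = 15.48 g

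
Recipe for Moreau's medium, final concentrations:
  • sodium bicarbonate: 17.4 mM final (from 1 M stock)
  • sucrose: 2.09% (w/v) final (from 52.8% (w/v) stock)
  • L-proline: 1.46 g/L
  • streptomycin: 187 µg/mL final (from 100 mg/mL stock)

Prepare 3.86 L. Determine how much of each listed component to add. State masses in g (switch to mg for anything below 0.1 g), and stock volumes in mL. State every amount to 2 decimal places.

sodium bicarbonate 67.16 mL; sucrose 152.79 mL; L-proline 5.64 g; streptomycin 7.22 mL

Scale factor relative to 1 L: 3.86.
sodium bicarbonate: C1V1 = C2V2 → 17.4 mM × 3860 mL ÷ 1000 mM = 67.16 mL
sucrose: C1V1 = C2V2 → 2.09% ÷ 52.8% × 3860 mL = 152.79 mL
L-proline: 1.46 g/L × 3.86 L = 5.64 g
streptomycin: V = C2·V2/C1 = 187 µg/mL × 3860 mL ÷ 100000 µg/mL = 7.22 mL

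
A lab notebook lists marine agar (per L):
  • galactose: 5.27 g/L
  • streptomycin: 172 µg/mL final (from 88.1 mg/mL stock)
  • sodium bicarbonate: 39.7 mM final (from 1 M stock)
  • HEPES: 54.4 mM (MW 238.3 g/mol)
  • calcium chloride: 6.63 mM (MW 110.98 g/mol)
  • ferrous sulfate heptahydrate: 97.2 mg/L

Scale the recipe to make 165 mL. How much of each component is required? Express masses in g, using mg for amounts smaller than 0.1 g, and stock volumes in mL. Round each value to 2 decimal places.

Target volume = 165 mL = 0.165 L.
galactose: 5.27 g/L × 0.165 L = 0.87 g
streptomycin: C1V1 = C2V2 → 172 µg/mL × 165 mL ÷ 88100 µg/mL = 0.32 mL
sodium bicarbonate: dilute stock: 39.7 mM × 165 mL ÷ 1000 mM = 6.55 mL
HEPES: 54.4 mmol/L × 238.3 g/mol × 0.165 L ÷ 1000 = 2.14 g
calcium chloride: 6.63 mmol/L × 110.98 g/mol × 0.165 L ÷ 1000 = 0.12 g
ferrous sulfate heptahydrate: 97.2 mg/L × 0.165 L = 16.04 mg

galactose 0.87 g; streptomycin 0.32 mL; sodium bicarbonate 6.55 mL; HEPES 2.14 g; calcium chloride 0.12 g; ferrous sulfate heptahydrate 16.04 mg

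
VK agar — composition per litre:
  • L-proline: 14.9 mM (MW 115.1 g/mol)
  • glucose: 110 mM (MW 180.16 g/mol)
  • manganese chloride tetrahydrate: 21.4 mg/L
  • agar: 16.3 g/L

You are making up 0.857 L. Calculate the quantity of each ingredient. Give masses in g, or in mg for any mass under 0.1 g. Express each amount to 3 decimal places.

L-proline 1.470 g; glucose 16.984 g; manganese chloride tetrahydrate 18.340 mg; agar 13.969 g

Working volume: 0.857 L.
L-proline: 14.9 mmol/L × 115.1 g/mol × 0.857 L ÷ 1000 = 1.470 g
glucose: 110 mmol/L × 180.16 g/mol × 0.857 L ÷ 1000 = 16.984 g
manganese chloride tetrahydrate: 21.4 mg/L × 0.857 L = 18.340 mg
agar: 16.3 g/L × 0.857 L = 13.969 g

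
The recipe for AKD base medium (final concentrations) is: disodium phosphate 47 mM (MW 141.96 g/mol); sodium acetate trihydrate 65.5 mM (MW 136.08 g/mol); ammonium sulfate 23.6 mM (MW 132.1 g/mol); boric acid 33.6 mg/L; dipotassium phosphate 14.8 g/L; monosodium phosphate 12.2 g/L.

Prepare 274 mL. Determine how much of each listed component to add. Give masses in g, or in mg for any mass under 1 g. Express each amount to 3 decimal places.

Working volume: 274 mL = 0.274 L.
disodium phosphate: 47 mmol/L × 141.96 g/mol × 0.274 L ÷ 1000 = 1.828 g
sodium acetate trihydrate: 65.5 mmol/L × 136.08 g/mol × 0.274 L ÷ 1000 = 2.442 g
ammonium sulfate: 23.6 mmol/L × 132.1 mg/mmol × 0.274 L = 854.211 mg
boric acid: 33.6 mg/L × 0.274 L = 9.206 mg
dipotassium phosphate: 14.8 g/L × 0.274 L = 4.055 g
monosodium phosphate: 12.2 g/L × 0.274 L = 3.343 g

disodium phosphate 1.828 g; sodium acetate trihydrate 2.442 g; ammonium sulfate 854.211 mg; boric acid 9.206 mg; dipotassium phosphate 4.055 g; monosodium phosphate 3.343 g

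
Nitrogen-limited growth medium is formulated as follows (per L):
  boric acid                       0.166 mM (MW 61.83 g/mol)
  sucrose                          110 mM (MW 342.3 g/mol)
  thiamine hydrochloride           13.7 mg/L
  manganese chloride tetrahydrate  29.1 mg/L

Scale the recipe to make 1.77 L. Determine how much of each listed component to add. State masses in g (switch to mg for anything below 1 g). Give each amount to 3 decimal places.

Working volume: 1.77 L.
boric acid: 0.166 mmol/L × 61.83 mg/mmol × 1.77 L = 18.167 mg
sucrose: 110 mmol/L × 342.3 g/mol × 1.77 L ÷ 1000 = 66.646 g
thiamine hydrochloride: 13.7 mg/L × 1.77 L = 24.249 mg
manganese chloride tetrahydrate: 29.1 mg/L × 1.77 L = 51.507 mg

boric acid 18.167 mg; sucrose 66.646 g; thiamine hydrochloride 24.249 mg; manganese chloride tetrahydrate 51.507 mg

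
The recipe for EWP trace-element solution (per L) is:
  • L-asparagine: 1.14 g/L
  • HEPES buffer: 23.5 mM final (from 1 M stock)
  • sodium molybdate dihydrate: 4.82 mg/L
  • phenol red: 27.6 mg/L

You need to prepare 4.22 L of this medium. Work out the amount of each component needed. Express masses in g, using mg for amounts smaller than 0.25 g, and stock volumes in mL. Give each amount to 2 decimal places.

Working volume: 4.22 L.
L-asparagine: 1.14 g/L × 4.22 L = 4.81 g
HEPES buffer: V = C2·V2/C1 = 23.5 mM × 4220 mL ÷ 1000 mM = 99.17 mL
sodium molybdate dihydrate: 4.82 mg/L × 4.22 L = 20.34 mg
phenol red: 27.6 mg/L × 4.22 L = 116.47 mg

L-asparagine 4.81 g; HEPES buffer 99.17 mL; sodium molybdate dihydrate 20.34 mg; phenol red 116.47 mg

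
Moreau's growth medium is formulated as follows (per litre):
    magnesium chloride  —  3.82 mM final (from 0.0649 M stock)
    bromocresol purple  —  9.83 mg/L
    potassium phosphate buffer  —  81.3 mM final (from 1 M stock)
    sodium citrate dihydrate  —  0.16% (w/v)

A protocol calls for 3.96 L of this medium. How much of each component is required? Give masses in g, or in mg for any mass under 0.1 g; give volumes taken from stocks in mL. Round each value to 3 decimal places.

Scale factor relative to 1 L: 3.96.
magnesium chloride: dilute stock: 3.82 mM × 3960 mL ÷ 64.9 mM = 233.085 mL
bromocresol purple: 9.83 mg/L × 3.96 L = 38.927 mg
potassium phosphate buffer: V = C2·V2/C1 = 81.3 mM × 3960 mL ÷ 1000 mM = 321.948 mL
sodium citrate dihydrate: 0.16 g per 100 mL × 3960 mL ÷ 100 = 6.336 g

magnesium chloride 233.085 mL; bromocresol purple 38.927 mg; potassium phosphate buffer 321.948 mL; sodium citrate dihydrate 6.336 g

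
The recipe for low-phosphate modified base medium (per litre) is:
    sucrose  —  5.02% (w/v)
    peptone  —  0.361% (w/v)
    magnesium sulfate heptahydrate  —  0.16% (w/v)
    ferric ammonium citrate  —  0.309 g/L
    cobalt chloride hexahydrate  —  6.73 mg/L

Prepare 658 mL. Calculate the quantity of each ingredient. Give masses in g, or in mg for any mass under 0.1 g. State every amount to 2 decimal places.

Scale factor relative to 1 L: 0.658.
sucrose: 5.02 g per 100 mL × 658 mL ÷ 100 = 33.03 g
peptone: 0.361% w/v = 3.61 g/L → 3.61 × 0.658 L = 2.38 g
magnesium sulfate heptahydrate: 0.16 g per 100 mL × 658 mL ÷ 100 = 1.05 g
ferric ammonium citrate: 0.309 g/L × 0.658 L = 0.20 g
cobalt chloride hexahydrate: 6.73 mg/L × 0.658 L = 4.43 mg

sucrose 33.03 g; peptone 2.38 g; magnesium sulfate heptahydrate 1.05 g; ferric ammonium citrate 0.20 g; cobalt chloride hexahydrate 4.43 mg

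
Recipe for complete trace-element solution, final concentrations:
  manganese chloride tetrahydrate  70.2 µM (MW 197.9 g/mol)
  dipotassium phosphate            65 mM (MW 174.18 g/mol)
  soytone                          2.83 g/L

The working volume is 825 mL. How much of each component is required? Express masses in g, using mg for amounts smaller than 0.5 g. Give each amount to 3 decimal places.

Target volume = 825 mL = 0.825 L.
manganese chloride tetrahydrate: 70.2 µmol/L × 197.9 g/mol × 0.825 L ÷ 1000 = 11.461 mg
dipotassium phosphate: 65 mmol/L × 174.18 g/mol × 0.825 L ÷ 1000 = 9.340 g
soytone: 2.83 g/L × 0.825 L = 2.335 g

manganese chloride tetrahydrate 11.461 mg; dipotassium phosphate 9.340 g; soytone 2.335 g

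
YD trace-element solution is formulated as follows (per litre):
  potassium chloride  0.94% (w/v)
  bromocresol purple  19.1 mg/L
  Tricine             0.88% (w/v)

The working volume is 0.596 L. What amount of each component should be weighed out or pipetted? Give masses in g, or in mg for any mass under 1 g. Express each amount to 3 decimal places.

Scale factor relative to 1 L: 0.596.
potassium chloride: 0.94% w/v = 9.4 g/L → 9.4 × 0.596 L = 5.602 g
bromocresol purple: 19.1 mg/L × 0.596 L = 11.384 mg
Tricine: 0.88 g per 100 mL × 596 mL ÷ 100 = 5.245 g

potassium chloride 5.602 g; bromocresol purple 11.384 mg; Tricine 5.245 g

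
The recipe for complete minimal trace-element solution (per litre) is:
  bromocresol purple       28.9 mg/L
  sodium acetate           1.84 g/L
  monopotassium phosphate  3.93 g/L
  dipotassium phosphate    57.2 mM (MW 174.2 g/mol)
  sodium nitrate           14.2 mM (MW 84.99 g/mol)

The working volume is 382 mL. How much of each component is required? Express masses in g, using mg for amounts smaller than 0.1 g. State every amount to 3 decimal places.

Scale factor relative to 1 L: 0.382.
bromocresol purple: 28.9 mg/L × 0.382 L = 11.040 mg
sodium acetate: 1.84 g/L × 0.382 L = 0.703 g
monopotassium phosphate: 3.93 g/L × 0.382 L = 1.501 g
dipotassium phosphate: 57.2 mmol/L × 174.2 g/mol × 0.382 L ÷ 1000 = 3.806 g
sodium nitrate: 14.2 mmol/L × 84.99 g/mol × 0.382 L ÷ 1000 = 0.461 g

bromocresol purple 11.040 mg; sodium acetate 0.703 g; monopotassium phosphate 1.501 g; dipotassium phosphate 3.806 g; sodium nitrate 0.461 g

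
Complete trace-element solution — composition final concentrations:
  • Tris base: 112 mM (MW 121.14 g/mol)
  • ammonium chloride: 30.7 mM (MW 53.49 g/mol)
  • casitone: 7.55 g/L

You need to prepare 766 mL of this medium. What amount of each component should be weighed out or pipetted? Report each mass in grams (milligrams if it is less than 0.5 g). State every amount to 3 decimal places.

Scale factor relative to 1 L: 0.766.
Tris base: 112 mmol/L × 121.14 g/mol × 0.766 L ÷ 1000 = 10.393 g
ammonium chloride: 30.7 mmol/L × 53.49 g/mol × 0.766 L ÷ 1000 = 1.258 g
casitone: 7.55 g/L × 0.766 L = 5.783 g

Tris base 10.393 g; ammonium chloride 1.258 g; casitone 5.783 g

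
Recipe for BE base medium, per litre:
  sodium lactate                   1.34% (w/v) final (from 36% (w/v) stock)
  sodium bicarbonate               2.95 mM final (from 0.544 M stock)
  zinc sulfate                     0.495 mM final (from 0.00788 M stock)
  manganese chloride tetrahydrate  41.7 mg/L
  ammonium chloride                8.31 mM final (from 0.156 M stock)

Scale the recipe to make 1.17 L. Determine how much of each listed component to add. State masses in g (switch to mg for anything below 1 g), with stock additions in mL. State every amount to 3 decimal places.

sodium lactate 43.550 mL; sodium bicarbonate 6.345 mL; zinc sulfate 73.496 mL; manganese chloride tetrahydrate 48.789 mg; ammonium chloride 62.325 mL

Working volume: 1.17 L.
sodium lactate: C1V1 = C2V2 → 1.34% ÷ 36% × 1170 mL = 43.550 mL
sodium bicarbonate: C1V1 = C2V2 → 2.95 mM × 1170 mL ÷ 544 mM = 6.345 mL
zinc sulfate: V = C2·V2/C1 = 0.495 mM × 1170 mL ÷ 7.88 mM = 73.496 mL
manganese chloride tetrahydrate: 41.7 mg/L × 1.17 L = 48.789 mg
ammonium chloride: C1V1 = C2V2 → 8.31 mM × 1170 mL ÷ 156 mM = 62.325 mL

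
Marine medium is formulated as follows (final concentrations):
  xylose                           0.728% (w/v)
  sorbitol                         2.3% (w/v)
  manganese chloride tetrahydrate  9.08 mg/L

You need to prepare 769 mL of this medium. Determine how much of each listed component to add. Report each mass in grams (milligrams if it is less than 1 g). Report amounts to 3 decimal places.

Target volume = 769 mL = 0.769 L.
xylose: 0.728% w/v = 7.28 g/L → 7.28 × 0.769 L = 5.598 g
sorbitol: 2.3 g per 100 mL × 769 mL ÷ 100 = 17.687 g
manganese chloride tetrahydrate: 9.08 mg/L × 0.769 L = 6.983 mg

xylose 5.598 g; sorbitol 17.687 g; manganese chloride tetrahydrate 6.983 mg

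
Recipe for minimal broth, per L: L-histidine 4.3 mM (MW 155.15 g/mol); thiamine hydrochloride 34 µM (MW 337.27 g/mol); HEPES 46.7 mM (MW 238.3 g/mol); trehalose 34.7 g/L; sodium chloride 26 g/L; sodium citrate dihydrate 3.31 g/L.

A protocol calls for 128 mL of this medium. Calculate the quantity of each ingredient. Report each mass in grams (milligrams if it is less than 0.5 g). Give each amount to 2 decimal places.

Working volume: 128 mL = 0.128 L.
L-histidine: 4.3 mmol/L × 155.15 mg/mmol × 0.128 L = 85.39 mg
thiamine hydrochloride: 34 µmol/L × 337.27 g/mol × 0.128 L ÷ 1000 = 1.47 mg
HEPES: 46.7 mmol/L × 238.3 g/mol × 0.128 L ÷ 1000 = 1.42 g
trehalose: 34.7 g/L × 0.128 L = 4.44 g
sodium chloride: 26 g/L × 0.128 L = 3.33 g
sodium citrate dihydrate: 3.31 g/L × 0.128 L = 0.42368 g = 423.68 mg

L-histidine 85.39 mg; thiamine hydrochloride 1.47 mg; HEPES 1.42 g; trehalose 4.44 g; sodium chloride 3.33 g; sodium citrate dihydrate 423.68 mg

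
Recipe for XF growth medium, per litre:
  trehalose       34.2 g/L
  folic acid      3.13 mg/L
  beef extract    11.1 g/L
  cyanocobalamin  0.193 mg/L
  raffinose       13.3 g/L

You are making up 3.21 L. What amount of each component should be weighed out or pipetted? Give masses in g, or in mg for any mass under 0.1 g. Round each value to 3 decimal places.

Scale factor relative to 1 L: 3.21.
trehalose: 34.2 g/L × 3.21 L = 109.782 g
folic acid: 3.13 mg/L × 3.21 L = 10.047 mg
beef extract: 11.1 g/L × 3.21 L = 35.631 g
cyanocobalamin: 0.193 mg/L × 3.21 L = 0.620 mg
raffinose: 13.3 g/L × 3.21 L = 42.693 g

trehalose 109.782 g; folic acid 10.047 mg; beef extract 35.631 g; cyanocobalamin 0.620 mg; raffinose 42.693 g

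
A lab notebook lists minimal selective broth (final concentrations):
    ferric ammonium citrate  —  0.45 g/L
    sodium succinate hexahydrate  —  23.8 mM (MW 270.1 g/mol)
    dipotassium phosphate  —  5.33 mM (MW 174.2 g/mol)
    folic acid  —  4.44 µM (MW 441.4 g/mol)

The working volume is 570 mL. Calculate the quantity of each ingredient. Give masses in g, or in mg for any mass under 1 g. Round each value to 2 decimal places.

ferric ammonium citrate 256.50 mg; sodium succinate hexahydrate 3.66 g; dipotassium phosphate 529.24 mg; folic acid 1.12 mg

Working volume: 570 mL = 0.57 L.
ferric ammonium citrate: 0.45 g/L × 0.57 L = 0.2565 g = 256.50 mg
sodium succinate hexahydrate: 23.8 mmol/L × 270.1 g/mol × 0.57 L ÷ 1000 = 3.66 g
dipotassium phosphate: 5.33 mmol/L × 174.2 mg/mmol × 0.57 L = 529.24 mg
folic acid: 4.44 µmol/L × 441.4 g/mol × 0.57 L ÷ 1000 = 1.12 mg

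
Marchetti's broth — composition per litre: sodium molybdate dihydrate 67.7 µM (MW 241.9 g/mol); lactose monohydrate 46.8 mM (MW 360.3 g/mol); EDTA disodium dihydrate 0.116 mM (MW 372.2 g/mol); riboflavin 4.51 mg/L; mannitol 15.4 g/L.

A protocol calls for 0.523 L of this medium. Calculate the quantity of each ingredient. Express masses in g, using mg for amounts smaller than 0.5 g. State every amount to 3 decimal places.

sodium molybdate dihydrate 8.565 mg; lactose monohydrate 8.819 g; EDTA disodium dihydrate 22.581 mg; riboflavin 2.359 mg; mannitol 8.054 g

Scale factor relative to 1 L: 0.523.
sodium molybdate dihydrate: 67.7 µmol/L × 241.9 g/mol × 0.523 L ÷ 1000 = 8.565 mg
lactose monohydrate: 46.8 mmol/L × 360.3 g/mol × 0.523 L ÷ 1000 = 8.819 g
EDTA disodium dihydrate: 0.116 mmol/L × 372.2 mg/mmol × 0.523 L = 22.581 mg
riboflavin: 4.51 mg/L × 0.523 L = 2.359 mg
mannitol: 15.4 g/L × 0.523 L = 8.054 g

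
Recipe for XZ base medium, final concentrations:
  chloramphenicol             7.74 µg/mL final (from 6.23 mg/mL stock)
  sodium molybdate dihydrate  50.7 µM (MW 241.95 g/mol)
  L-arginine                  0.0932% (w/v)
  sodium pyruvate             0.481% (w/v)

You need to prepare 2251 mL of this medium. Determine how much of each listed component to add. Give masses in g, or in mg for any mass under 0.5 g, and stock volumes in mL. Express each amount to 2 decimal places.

Scale factor relative to 1 L: 2.251.
chloramphenicol: V = C2·V2/C1 = 7.74 µg/mL × 2251 mL ÷ 6230 µg/mL = 2.80 mL
sodium molybdate dihydrate: 50.7 µmol/L × 241.95 g/mol × 2.251 L ÷ 1000 = 27.61 mg
L-arginine: 0.0932% w/v = 0.932 g/L → 0.932 × 2.251 L = 2.10 g
sodium pyruvate: 0.481 g per 100 mL × 2251 mL ÷ 100 = 10.83 g

chloramphenicol 2.80 mL; sodium molybdate dihydrate 27.61 mg; L-arginine 2.10 g; sodium pyruvate 10.83 g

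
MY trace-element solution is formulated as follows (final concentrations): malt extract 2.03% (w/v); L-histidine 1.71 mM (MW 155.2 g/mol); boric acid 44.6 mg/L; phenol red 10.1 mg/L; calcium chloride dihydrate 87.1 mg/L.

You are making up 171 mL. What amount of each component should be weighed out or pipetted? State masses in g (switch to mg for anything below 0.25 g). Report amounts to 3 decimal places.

Target volume = 171 mL = 0.171 L.
malt extract: 2.03% w/v = 20.3 g/L → 20.3 × 0.171 L = 3.471 g
L-histidine: 1.71 mmol/L × 155.2 mg/mmol × 0.171 L = 45.382 mg
boric acid: 44.6 mg/L × 0.171 L = 7.627 mg
phenol red: 10.1 mg/L × 0.171 L = 1.727 mg
calcium chloride dihydrate: 87.1 mg/L × 0.171 L = 14.894 mg

malt extract 3.471 g; L-histidine 45.382 mg; boric acid 7.627 mg; phenol red 1.727 mg; calcium chloride dihydrate 14.894 mg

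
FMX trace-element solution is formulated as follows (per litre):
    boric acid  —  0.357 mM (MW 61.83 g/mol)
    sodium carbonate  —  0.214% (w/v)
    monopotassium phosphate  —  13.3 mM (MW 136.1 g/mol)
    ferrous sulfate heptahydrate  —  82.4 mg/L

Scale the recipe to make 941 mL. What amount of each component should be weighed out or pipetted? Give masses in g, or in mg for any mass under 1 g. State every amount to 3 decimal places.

Working volume: 941 mL = 0.941 L.
boric acid: 0.357 mmol/L × 61.83 mg/mmol × 0.941 L = 20.771 mg
sodium carbonate: 0.214% w/v = 2.14 g/L → 2.14 × 0.941 L = 2.014 g
monopotassium phosphate: 13.3 mmol/L × 136.1 g/mol × 0.941 L ÷ 1000 = 1.703 g
ferrous sulfate heptahydrate: 82.4 mg/L × 0.941 L = 77.538 mg

boric acid 20.771 mg; sodium carbonate 2.014 g; monopotassium phosphate 1.703 g; ferrous sulfate heptahydrate 77.538 mg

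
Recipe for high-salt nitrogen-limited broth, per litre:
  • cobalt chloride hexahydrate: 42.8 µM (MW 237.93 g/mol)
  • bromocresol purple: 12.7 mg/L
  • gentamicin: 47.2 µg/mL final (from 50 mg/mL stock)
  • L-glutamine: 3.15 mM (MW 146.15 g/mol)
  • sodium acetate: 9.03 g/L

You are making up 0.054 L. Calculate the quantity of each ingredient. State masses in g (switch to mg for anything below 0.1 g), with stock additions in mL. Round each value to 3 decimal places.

Working volume: 0.054 L.
cobalt chloride hexahydrate: 42.8 µmol/L × 237.93 g/mol × 0.054 L ÷ 1000 = 0.550 mg
bromocresol purple: 12.7 mg/L × 0.054 L = 0.686 mg
gentamicin: C1V1 = C2V2 → 47.2 µg/mL × 54 mL ÷ 50000 µg/mL = 0.051 mL
L-glutamine: 3.15 mmol/L × 146.15 mg/mmol × 0.054 L = 24.860 mg
sodium acetate: 9.03 g/L × 0.054 L = 0.488 g

cobalt chloride hexahydrate 0.550 mg; bromocresol purple 0.686 mg; gentamicin 0.051 mL; L-glutamine 24.860 mg; sodium acetate 0.488 g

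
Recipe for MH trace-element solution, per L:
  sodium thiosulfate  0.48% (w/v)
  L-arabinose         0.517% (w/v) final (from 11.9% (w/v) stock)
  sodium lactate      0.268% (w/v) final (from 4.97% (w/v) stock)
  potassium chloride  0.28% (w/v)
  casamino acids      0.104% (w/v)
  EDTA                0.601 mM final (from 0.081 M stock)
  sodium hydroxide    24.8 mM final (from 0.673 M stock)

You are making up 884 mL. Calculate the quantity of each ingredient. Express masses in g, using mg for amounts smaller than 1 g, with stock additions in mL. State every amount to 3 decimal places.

sodium thiosulfate 4.243 g; L-arabinose 38.406 mL; sodium lactate 47.668 mL; potassium chloride 2.475 g; casamino acids 919.360 mg; EDTA 6.559 mL; sodium hydroxide 32.575 mL

Working volume: 884 mL = 0.884 L.
sodium thiosulfate: 0.48 g per 100 mL × 884 mL ÷ 100 = 4.243 g
L-arabinose: V = C2·V2/C1 = 0.517% ÷ 11.9% × 884 mL = 38.406 mL
sodium lactate: V = C2·V2/C1 = 0.268% ÷ 4.97% × 884 mL = 47.668 mL
potassium chloride: 0.28% w/v = 2.8 g/L → 2.8 × 0.884 L = 2.475 g
casamino acids: 0.104 g per 100 mL × 884 mL ÷ 100 = 0.91936 g = 919.360 mg
EDTA: V = C2·V2/C1 = 0.601 mM × 884 mL ÷ 81 mM = 6.559 mL
sodium hydroxide: dilute stock: 24.8 mM × 884 mL ÷ 673 mM = 32.575 mL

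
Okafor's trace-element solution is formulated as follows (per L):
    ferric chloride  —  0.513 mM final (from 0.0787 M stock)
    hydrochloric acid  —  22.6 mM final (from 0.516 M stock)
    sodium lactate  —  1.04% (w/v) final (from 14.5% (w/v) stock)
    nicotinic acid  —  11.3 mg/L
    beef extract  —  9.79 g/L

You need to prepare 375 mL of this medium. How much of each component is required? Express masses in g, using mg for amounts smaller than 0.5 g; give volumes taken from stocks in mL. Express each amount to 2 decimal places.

Scale factor relative to 1 L: 0.375.
ferric chloride: C1V1 = C2V2 → 0.513 mM × 375 mL ÷ 78.7 mM = 2.44 mL
hydrochloric acid: dilute stock: 22.6 mM × 375 mL ÷ 516 mM = 16.42 mL
sodium lactate: dilute stock: 1.04% ÷ 14.5% × 375 mL = 26.90 mL
nicotinic acid: 11.3 mg/L × 0.375 L = 4.24 mg
beef extract: 9.79 g/L × 0.375 L = 3.67 g

ferric chloride 2.44 mL; hydrochloric acid 16.42 mL; sodium lactate 26.90 mL; nicotinic acid 4.24 mg; beef extract 3.67 g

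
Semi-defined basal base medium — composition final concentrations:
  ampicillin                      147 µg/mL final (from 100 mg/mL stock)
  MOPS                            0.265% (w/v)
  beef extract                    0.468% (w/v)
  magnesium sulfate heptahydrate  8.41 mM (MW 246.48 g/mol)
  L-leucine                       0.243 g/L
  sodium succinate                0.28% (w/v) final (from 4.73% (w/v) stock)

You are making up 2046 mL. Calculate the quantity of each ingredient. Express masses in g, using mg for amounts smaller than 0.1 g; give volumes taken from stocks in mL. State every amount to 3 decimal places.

ampicillin 3.008 mL; MOPS 5.422 g; beef extract 9.575 g; magnesium sulfate heptahydrate 4.241 g; L-leucine 0.497 g; sodium succinate 121.116 mL

Working volume: 2046 mL = 2.046 L.
ampicillin: V = C2·V2/C1 = 147 µg/mL × 2046 mL ÷ 100000 µg/mL = 3.008 mL
MOPS: 0.265 g per 100 mL × 2046 mL ÷ 100 = 5.422 g
beef extract: 0.468 g per 100 mL × 2046 mL ÷ 100 = 9.575 g
magnesium sulfate heptahydrate: 8.41 mmol/L × 246.48 g/mol × 2.046 L ÷ 1000 = 4.241 g
L-leucine: 0.243 g/L × 2.046 L = 0.497 g
sodium succinate: dilute stock: 0.28% ÷ 4.73% × 2046 mL = 121.116 mL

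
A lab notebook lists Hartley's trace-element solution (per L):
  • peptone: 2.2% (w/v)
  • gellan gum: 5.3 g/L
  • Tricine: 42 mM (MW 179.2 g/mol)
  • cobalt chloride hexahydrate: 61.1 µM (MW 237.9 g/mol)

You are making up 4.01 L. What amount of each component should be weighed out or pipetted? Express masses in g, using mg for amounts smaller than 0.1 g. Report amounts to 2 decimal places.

peptone 88.22 g; gellan gum 21.25 g; Tricine 30.18 g; cobalt chloride hexahydrate 58.29 mg

Working volume: 4.01 L.
peptone: 2.2% w/v = 22 g/L → 22 × 4.01 L = 88.22 g
gellan gum: 5.3 g/L × 4.01 L = 21.25 g
Tricine: 42 mmol/L × 179.2 g/mol × 4.01 L ÷ 1000 = 30.18 g
cobalt chloride hexahydrate: 61.1 µmol/L × 237.9 g/mol × 4.01 L ÷ 1000 = 58.29 mg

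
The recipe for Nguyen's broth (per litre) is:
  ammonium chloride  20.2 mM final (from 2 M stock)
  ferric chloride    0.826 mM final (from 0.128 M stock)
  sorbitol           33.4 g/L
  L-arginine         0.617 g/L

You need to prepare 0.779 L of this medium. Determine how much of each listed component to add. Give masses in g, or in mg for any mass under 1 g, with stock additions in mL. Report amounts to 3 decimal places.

Working volume: 0.779 L.
ammonium chloride: C1V1 = C2V2 → 20.2 mM × 779 mL ÷ 2000 mM = 7.868 mL
ferric chloride: dilute stock: 0.826 mM × 779 mL ÷ 128 mM = 5.027 mL
sorbitol: 33.4 g/L × 0.779 L = 26.019 g
L-arginine: 0.617 g/L × 0.779 L = 0.480643 g = 480.643 mg

ammonium chloride 7.868 mL; ferric chloride 5.027 mL; sorbitol 26.019 g; L-arginine 480.643 mg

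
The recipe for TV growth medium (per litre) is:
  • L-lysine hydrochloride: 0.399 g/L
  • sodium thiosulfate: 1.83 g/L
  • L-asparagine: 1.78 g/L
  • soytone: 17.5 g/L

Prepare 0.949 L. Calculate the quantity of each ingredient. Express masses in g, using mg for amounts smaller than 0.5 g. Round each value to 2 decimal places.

L-lysine hydrochloride 378.65 mg; sodium thiosulfate 1.74 g; L-asparagine 1.69 g; soytone 16.61 g

Working volume: 0.949 L.
L-lysine hydrochloride: 0.399 g/L × 0.949 L = 0.378651 g = 378.65 mg
sodium thiosulfate: 1.83 g/L × 0.949 L = 1.74 g
L-asparagine: 1.78 g/L × 0.949 L = 1.69 g
soytone: 17.5 g/L × 0.949 L = 16.61 g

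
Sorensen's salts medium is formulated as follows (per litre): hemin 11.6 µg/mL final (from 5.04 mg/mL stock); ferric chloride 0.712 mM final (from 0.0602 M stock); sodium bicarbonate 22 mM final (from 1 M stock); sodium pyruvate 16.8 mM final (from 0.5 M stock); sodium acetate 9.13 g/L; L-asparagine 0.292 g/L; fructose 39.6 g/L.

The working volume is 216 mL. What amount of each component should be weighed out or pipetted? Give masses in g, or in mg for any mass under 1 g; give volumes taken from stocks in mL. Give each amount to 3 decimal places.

Target volume = 216 mL = 0.216 L.
hemin: V = C2·V2/C1 = 11.6 µg/mL × 216 mL ÷ 5040 µg/mL = 0.497 mL
ferric chloride: V = C2·V2/C1 = 0.712 mM × 216 mL ÷ 60.2 mM = 2.555 mL
sodium bicarbonate: V = C2·V2/C1 = 22 mM × 216 mL ÷ 1000 mM = 4.752 mL
sodium pyruvate: V = C2·V2/C1 = 16.8 mM × 216 mL ÷ 500 mM = 7.258 mL
sodium acetate: 9.13 g/L × 0.216 L = 1.972 g
L-asparagine: 0.292 g/L × 0.216 L = 0.063072 g = 63.072 mg
fructose: 39.6 g/L × 0.216 L = 8.554 g

hemin 0.497 mL; ferric chloride 2.555 mL; sodium bicarbonate 4.752 mL; sodium pyruvate 7.258 mL; sodium acetate 1.972 g; L-asparagine 63.072 mg; fructose 8.554 g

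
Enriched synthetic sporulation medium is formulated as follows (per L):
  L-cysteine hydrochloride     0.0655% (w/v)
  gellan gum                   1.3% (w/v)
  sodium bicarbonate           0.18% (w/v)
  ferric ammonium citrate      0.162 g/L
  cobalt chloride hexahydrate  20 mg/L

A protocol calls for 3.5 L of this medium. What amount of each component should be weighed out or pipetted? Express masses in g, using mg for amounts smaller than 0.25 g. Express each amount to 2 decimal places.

L-cysteine hydrochloride 2.29 g; gellan gum 45.50 g; sodium bicarbonate 6.30 g; ferric ammonium citrate 0.57 g; cobalt chloride hexahydrate 70.00 mg

Working volume: 3.5 L.
L-cysteine hydrochloride: 0.0655% w/v = 0.655 g/L → 0.655 × 3.5 L = 2.29 g
gellan gum: 1.3% w/v = 13 g/L → 13 × 3.5 L = 45.50 g
sodium bicarbonate: 0.18% w/v = 1.8 g/L → 1.8 × 3.5 L = 6.30 g
ferric ammonium citrate: 0.162 g/L × 3.5 L = 0.57 g
cobalt chloride hexahydrate: 20 mg/L × 3.5 L = 70.00 mg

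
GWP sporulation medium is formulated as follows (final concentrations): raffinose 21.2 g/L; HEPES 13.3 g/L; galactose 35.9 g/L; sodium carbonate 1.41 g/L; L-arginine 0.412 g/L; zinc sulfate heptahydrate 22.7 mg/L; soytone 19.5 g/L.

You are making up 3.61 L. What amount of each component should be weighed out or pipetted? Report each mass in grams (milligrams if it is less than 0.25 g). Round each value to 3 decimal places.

Scale factor relative to 1 L: 3.61.
raffinose: 21.2 g/L × 3.61 L = 76.532 g
HEPES: 13.3 g/L × 3.61 L = 48.013 g
galactose: 35.9 g/L × 3.61 L = 129.599 g
sodium carbonate: 1.41 g/L × 3.61 L = 5.090 g
L-arginine: 0.412 g/L × 3.61 L = 1.487 g
zinc sulfate heptahydrate: 22.7 mg/L × 3.61 L = 81.947 mg
soytone: 19.5 g/L × 3.61 L = 70.395 g

raffinose 76.532 g; HEPES 48.013 g; galactose 129.599 g; sodium carbonate 5.090 g; L-arginine 1.487 g; zinc sulfate heptahydrate 81.947 mg; soytone 70.395 g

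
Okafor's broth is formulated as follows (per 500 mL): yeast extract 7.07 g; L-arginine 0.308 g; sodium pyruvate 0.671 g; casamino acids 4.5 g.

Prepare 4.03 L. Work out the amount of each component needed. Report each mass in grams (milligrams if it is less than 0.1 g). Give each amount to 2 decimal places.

Ratio of target to recipe volume: 4030 / 500 = 8.06.
yeast extract: 7.07 g × (4030 mL / 500 mL) = 56.98 g
L-arginine: 0.308 g × (4030 mL / 500 mL) = 2.48 g
sodium pyruvate: 0.671 g × (4030 mL / 500 mL) = 5.41 g
casamino acids: 4.5 g × (4030 mL / 500 mL) = 36.27 g

yeast extract 56.98 g; L-arginine 2.48 g; sodium pyruvate 5.41 g; casamino acids 36.27 g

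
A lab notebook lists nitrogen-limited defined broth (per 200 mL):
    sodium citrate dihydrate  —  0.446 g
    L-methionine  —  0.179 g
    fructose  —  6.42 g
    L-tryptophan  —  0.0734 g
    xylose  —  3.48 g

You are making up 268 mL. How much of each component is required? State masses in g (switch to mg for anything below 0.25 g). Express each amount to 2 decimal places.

Ratio of target to recipe volume: 268 / 200 = 1.34.
sodium citrate dihydrate: 0.446 g × (268 mL / 200 mL) = 0.60 g
L-methionine: 0.179 g × (268 mL / 200 mL) = 0.23986 g = 239.86 mg
fructose: 6.42 g × (268 mL / 200 mL) = 8.60 g
L-tryptophan: 0.0734 g × (268 mL / 200 mL) = 0.098356 g = 98.36 mg
xylose: 3.48 g × (268 mL / 200 mL) = 4.66 g

sodium citrate dihydrate 0.60 g; L-methionine 239.86 mg; fructose 8.60 g; L-tryptophan 98.36 mg; xylose 4.66 g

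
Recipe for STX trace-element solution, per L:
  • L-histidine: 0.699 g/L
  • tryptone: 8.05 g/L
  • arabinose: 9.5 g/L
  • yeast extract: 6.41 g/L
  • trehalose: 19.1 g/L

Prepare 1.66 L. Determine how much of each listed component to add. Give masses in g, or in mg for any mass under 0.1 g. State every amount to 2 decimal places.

L-histidine 1.16 g; tryptone 13.36 g; arabinose 15.77 g; yeast extract 10.64 g; trehalose 31.71 g

Scale factor relative to 1 L: 1.66.
L-histidine: 0.699 g/L × 1.66 L = 1.16 g
tryptone: 8.05 g/L × 1.66 L = 13.36 g
arabinose: 9.5 g/L × 1.66 L = 15.77 g
yeast extract: 6.41 g/L × 1.66 L = 10.64 g
trehalose: 19.1 g/L × 1.66 L = 31.71 g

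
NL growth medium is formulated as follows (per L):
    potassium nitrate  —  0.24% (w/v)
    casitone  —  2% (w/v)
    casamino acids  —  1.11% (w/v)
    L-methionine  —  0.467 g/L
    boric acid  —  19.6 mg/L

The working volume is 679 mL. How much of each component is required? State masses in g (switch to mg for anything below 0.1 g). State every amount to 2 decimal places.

potassium nitrate 1.63 g; casitone 13.58 g; casamino acids 7.54 g; L-methionine 0.32 g; boric acid 13.31 mg

Working volume: 679 mL = 0.679 L.
potassium nitrate: 0.24 g per 100 mL × 679 mL ÷ 100 = 1.63 g
casitone: 2% w/v = 20 g/L → 20 × 0.679 L = 13.58 g
casamino acids: 1.11% w/v = 11.1 g/L → 11.1 × 0.679 L = 7.54 g
L-methionine: 0.467 g/L × 0.679 L = 0.32 g
boric acid: 19.6 mg/L × 0.679 L = 13.31 mg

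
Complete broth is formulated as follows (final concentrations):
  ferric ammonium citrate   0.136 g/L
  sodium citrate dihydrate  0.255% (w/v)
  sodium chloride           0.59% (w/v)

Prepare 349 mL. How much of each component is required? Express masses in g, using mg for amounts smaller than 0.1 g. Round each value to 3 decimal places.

Scale factor relative to 1 L: 0.349.
ferric ammonium citrate: 0.136 g/L × 0.349 L = 0.047464 g = 47.464 mg
sodium citrate dihydrate: 0.255 g per 100 mL × 349 mL ÷ 100 = 0.890 g
sodium chloride: 0.59% w/v = 5.9 g/L → 5.9 × 0.349 L = 2.059 g

ferric ammonium citrate 47.464 mg; sodium citrate dihydrate 0.890 g; sodium chloride 2.059 g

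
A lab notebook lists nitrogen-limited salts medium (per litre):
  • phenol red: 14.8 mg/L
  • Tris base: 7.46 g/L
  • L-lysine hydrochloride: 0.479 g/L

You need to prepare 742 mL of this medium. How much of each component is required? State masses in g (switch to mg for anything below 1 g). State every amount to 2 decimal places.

phenol red 10.98 mg; Tris base 5.54 g; L-lysine hydrochloride 355.42 mg

Scale factor relative to 1 L: 0.742.
phenol red: 14.8 mg/L × 0.742 L = 10.98 mg
Tris base: 7.46 g/L × 0.742 L = 5.54 g
L-lysine hydrochloride: 0.479 g/L × 0.742 L = 0.355418 g = 355.42 mg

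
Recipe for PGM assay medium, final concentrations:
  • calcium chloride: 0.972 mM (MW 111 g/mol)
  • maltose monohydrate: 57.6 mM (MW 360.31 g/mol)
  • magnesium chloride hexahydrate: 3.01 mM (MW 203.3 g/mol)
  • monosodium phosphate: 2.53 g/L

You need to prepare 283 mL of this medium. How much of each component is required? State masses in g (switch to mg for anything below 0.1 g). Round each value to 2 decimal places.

calcium chloride 30.53 mg; maltose monohydrate 5.87 g; magnesium chloride hexahydrate 0.17 g; monosodium phosphate 0.72 g

Target volume = 283 mL = 0.283 L.
calcium chloride: 0.972 mmol/L × 111 mg/mmol × 0.283 L = 30.53 mg
maltose monohydrate: 57.6 mmol/L × 360.31 g/mol × 0.283 L ÷ 1000 = 5.87 g
magnesium chloride hexahydrate: 3.01 mmol/L × 203.3 g/mol × 0.283 L ÷ 1000 = 0.17 g
monosodium phosphate: 2.53 g/L × 0.283 L = 0.72 g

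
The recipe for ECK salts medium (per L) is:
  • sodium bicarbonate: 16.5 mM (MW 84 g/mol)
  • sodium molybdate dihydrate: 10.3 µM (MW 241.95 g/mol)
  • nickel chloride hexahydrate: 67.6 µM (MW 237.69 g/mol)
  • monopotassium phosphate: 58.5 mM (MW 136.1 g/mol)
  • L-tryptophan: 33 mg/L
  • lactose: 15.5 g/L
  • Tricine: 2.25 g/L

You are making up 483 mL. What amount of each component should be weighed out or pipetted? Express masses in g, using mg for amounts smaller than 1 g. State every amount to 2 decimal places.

sodium bicarbonate 669.44 mg; sodium molybdate dihydrate 1.20 mg; nickel chloride hexahydrate 7.76 mg; monopotassium phosphate 3.85 g; L-tryptophan 15.94 mg; lactose 7.49 g; Tricine 1.09 g

Working volume: 483 mL = 0.483 L.
sodium bicarbonate: 16.5 mmol/L × 84 mg/mmol × 0.483 L = 669.44 mg
sodium molybdate dihydrate: 10.3 µmol/L × 241.95 g/mol × 0.483 L ÷ 1000 = 1.20 mg
nickel chloride hexahydrate: 67.6 µmol/L × 237.69 g/mol × 0.483 L ÷ 1000 = 7.76 mg
monopotassium phosphate: 58.5 mmol/L × 136.1 g/mol × 0.483 L ÷ 1000 = 3.85 g
L-tryptophan: 33 mg/L × 0.483 L = 15.94 mg
lactose: 15.5 g/L × 0.483 L = 7.49 g
Tricine: 2.25 g/L × 0.483 L = 1.09 g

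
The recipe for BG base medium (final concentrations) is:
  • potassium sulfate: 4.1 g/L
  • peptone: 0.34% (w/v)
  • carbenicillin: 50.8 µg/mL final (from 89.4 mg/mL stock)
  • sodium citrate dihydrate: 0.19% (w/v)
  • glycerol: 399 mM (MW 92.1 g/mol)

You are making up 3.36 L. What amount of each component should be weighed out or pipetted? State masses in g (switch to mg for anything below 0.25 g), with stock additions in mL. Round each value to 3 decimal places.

Working volume: 3.36 L.
potassium sulfate: 4.1 g/L × 3.36 L = 13.776 g
peptone: 0.34% w/v = 3.4 g/L → 3.4 × 3.36 L = 11.424 g
carbenicillin: C1V1 = C2V2 → 50.8 µg/mL × 3360 mL ÷ 89400 µg/mL = 1.909 mL
sodium citrate dihydrate: 0.19 g per 100 mL × 3360 mL ÷ 100 = 6.384 g
glycerol: 399 mmol/L × 92.1 g/mol × 3.36 L ÷ 1000 = 123.473 g

potassium sulfate 13.776 g; peptone 11.424 g; carbenicillin 1.909 mL; sodium citrate dihydrate 6.384 g; glycerol 123.473 g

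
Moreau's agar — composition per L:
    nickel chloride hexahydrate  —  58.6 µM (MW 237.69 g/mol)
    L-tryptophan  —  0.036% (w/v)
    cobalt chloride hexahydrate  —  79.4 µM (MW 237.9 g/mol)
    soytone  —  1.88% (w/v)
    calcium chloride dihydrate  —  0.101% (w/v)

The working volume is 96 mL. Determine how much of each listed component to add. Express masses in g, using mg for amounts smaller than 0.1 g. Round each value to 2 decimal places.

Scale factor relative to 1 L: 0.096.
nickel chloride hexahydrate: 58.6 µmol/L × 237.69 g/mol × 0.096 L ÷ 1000 = 1.34 mg
L-tryptophan: 0.036% w/v = 0.36 g/L → 0.36 × 0.096 L = 0.03456 g = 34.56 mg
cobalt chloride hexahydrate: 79.4 µmol/L × 237.9 g/mol × 0.096 L ÷ 1000 = 1.81 mg
soytone: 1.88 g per 100 mL × 96 mL ÷ 100 = 1.80 g
calcium chloride dihydrate: 0.101% w/v = 1.01 g/L → 1.01 × 0.096 L = 0.09696 g = 96.96 mg

nickel chloride hexahydrate 1.34 mg; L-tryptophan 34.56 mg; cobalt chloride hexahydrate 1.81 mg; soytone 1.80 g; calcium chloride dihydrate 96.96 mg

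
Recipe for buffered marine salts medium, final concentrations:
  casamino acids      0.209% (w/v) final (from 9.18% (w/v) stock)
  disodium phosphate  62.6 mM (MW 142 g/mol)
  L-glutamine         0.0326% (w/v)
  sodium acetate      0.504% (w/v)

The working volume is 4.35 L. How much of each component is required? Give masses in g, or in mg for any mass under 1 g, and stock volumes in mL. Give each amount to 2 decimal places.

Scale factor relative to 1 L: 4.35.
casamino acids: V = C2·V2/C1 = 0.209% ÷ 9.18% × 4350 mL = 99.04 mL
disodium phosphate: 62.6 mmol/L × 142 g/mol × 4.35 L ÷ 1000 = 38.67 g
L-glutamine: 0.0326 g per 100 mL × 4350 mL ÷ 100 = 1.42 g
sodium acetate: 0.504 g per 100 mL × 4350 mL ÷ 100 = 21.92 g

casamino acids 99.04 mL; disodium phosphate 38.67 g; L-glutamine 1.42 g; sodium acetate 21.92 g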